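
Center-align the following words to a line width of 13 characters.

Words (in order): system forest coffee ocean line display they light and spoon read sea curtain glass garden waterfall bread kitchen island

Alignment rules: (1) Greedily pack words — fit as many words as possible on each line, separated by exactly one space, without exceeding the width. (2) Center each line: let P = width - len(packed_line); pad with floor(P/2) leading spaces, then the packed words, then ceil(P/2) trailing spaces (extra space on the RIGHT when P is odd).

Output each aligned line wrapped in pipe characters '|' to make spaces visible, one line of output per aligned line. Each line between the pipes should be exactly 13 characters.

Line 1: ['system', 'forest'] (min_width=13, slack=0)
Line 2: ['coffee', 'ocean'] (min_width=12, slack=1)
Line 3: ['line', 'display'] (min_width=12, slack=1)
Line 4: ['they', 'light'] (min_width=10, slack=3)
Line 5: ['and', 'spoon'] (min_width=9, slack=4)
Line 6: ['read', 'sea'] (min_width=8, slack=5)
Line 7: ['curtain', 'glass'] (min_width=13, slack=0)
Line 8: ['garden'] (min_width=6, slack=7)
Line 9: ['waterfall'] (min_width=9, slack=4)
Line 10: ['bread', 'kitchen'] (min_width=13, slack=0)
Line 11: ['island'] (min_width=6, slack=7)

Answer: |system forest|
|coffee ocean |
|line display |
| they light  |
|  and spoon  |
|  read sea   |
|curtain glass|
|   garden    |
|  waterfall  |
|bread kitchen|
|   island    |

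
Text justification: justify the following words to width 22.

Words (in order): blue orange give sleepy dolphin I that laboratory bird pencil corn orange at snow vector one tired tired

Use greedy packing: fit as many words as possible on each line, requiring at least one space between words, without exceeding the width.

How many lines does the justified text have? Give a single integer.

Line 1: ['blue', 'orange', 'give'] (min_width=16, slack=6)
Line 2: ['sleepy', 'dolphin', 'I', 'that'] (min_width=21, slack=1)
Line 3: ['laboratory', 'bird', 'pencil'] (min_width=22, slack=0)
Line 4: ['corn', 'orange', 'at', 'snow'] (min_width=19, slack=3)
Line 5: ['vector', 'one', 'tired', 'tired'] (min_width=22, slack=0)
Total lines: 5

Answer: 5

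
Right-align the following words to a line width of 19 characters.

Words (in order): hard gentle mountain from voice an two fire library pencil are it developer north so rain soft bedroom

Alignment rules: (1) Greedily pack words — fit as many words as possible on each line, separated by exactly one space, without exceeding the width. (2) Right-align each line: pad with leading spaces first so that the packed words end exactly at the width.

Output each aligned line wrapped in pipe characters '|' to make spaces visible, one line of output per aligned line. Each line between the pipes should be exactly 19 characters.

Answer: |        hard gentle|
|mountain from voice|
|an two fire library|
|      pencil are it|
| developer north so|
|  rain soft bedroom|

Derivation:
Line 1: ['hard', 'gentle'] (min_width=11, slack=8)
Line 2: ['mountain', 'from', 'voice'] (min_width=19, slack=0)
Line 3: ['an', 'two', 'fire', 'library'] (min_width=19, slack=0)
Line 4: ['pencil', 'are', 'it'] (min_width=13, slack=6)
Line 5: ['developer', 'north', 'so'] (min_width=18, slack=1)
Line 6: ['rain', 'soft', 'bedroom'] (min_width=17, slack=2)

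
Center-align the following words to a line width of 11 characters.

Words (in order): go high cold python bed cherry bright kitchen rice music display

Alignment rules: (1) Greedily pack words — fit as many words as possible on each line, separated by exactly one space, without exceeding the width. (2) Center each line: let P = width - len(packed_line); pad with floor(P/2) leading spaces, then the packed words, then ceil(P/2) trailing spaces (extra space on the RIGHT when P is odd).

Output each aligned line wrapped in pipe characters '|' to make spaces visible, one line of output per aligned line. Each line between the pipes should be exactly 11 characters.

Line 1: ['go', 'high'] (min_width=7, slack=4)
Line 2: ['cold', 'python'] (min_width=11, slack=0)
Line 3: ['bed', 'cherry'] (min_width=10, slack=1)
Line 4: ['bright'] (min_width=6, slack=5)
Line 5: ['kitchen'] (min_width=7, slack=4)
Line 6: ['rice', 'music'] (min_width=10, slack=1)
Line 7: ['display'] (min_width=7, slack=4)

Answer: |  go high  |
|cold python|
|bed cherry |
|  bright   |
|  kitchen  |
|rice music |
|  display  |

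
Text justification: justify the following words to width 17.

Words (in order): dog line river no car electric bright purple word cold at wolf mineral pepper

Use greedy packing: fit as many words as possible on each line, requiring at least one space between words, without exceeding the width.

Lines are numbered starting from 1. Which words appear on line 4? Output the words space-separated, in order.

Answer: word cold at wolf

Derivation:
Line 1: ['dog', 'line', 'river', 'no'] (min_width=17, slack=0)
Line 2: ['car', 'electric'] (min_width=12, slack=5)
Line 3: ['bright', 'purple'] (min_width=13, slack=4)
Line 4: ['word', 'cold', 'at', 'wolf'] (min_width=17, slack=0)
Line 5: ['mineral', 'pepper'] (min_width=14, slack=3)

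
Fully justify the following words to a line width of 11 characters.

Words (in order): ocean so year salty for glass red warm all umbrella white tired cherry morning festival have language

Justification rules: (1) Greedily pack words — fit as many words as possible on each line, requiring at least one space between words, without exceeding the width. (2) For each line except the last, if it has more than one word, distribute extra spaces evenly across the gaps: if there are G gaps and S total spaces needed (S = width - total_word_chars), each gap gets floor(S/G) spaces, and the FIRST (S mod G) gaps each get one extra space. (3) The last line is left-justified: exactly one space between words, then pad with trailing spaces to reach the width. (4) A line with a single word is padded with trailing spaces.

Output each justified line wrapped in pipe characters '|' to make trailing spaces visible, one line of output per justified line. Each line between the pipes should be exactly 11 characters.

Answer: |ocean    so|
|year  salty|
|for   glass|
|red    warm|
|all        |
|umbrella   |
|white tired|
|cherry     |
|morning    |
|festival   |
|have       |
|language   |

Derivation:
Line 1: ['ocean', 'so'] (min_width=8, slack=3)
Line 2: ['year', 'salty'] (min_width=10, slack=1)
Line 3: ['for', 'glass'] (min_width=9, slack=2)
Line 4: ['red', 'warm'] (min_width=8, slack=3)
Line 5: ['all'] (min_width=3, slack=8)
Line 6: ['umbrella'] (min_width=8, slack=3)
Line 7: ['white', 'tired'] (min_width=11, slack=0)
Line 8: ['cherry'] (min_width=6, slack=5)
Line 9: ['morning'] (min_width=7, slack=4)
Line 10: ['festival'] (min_width=8, slack=3)
Line 11: ['have'] (min_width=4, slack=7)
Line 12: ['language'] (min_width=8, slack=3)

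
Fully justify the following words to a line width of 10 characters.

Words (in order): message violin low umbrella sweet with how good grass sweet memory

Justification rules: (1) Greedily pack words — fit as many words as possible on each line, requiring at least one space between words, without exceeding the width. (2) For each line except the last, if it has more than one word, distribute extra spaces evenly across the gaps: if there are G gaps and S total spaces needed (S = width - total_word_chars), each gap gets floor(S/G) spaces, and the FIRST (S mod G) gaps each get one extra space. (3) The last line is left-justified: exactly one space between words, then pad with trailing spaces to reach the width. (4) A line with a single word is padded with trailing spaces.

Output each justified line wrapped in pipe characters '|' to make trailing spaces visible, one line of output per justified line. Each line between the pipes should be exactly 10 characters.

Line 1: ['message'] (min_width=7, slack=3)
Line 2: ['violin', 'low'] (min_width=10, slack=0)
Line 3: ['umbrella'] (min_width=8, slack=2)
Line 4: ['sweet', 'with'] (min_width=10, slack=0)
Line 5: ['how', 'good'] (min_width=8, slack=2)
Line 6: ['grass'] (min_width=5, slack=5)
Line 7: ['sweet'] (min_width=5, slack=5)
Line 8: ['memory'] (min_width=6, slack=4)

Answer: |message   |
|violin low|
|umbrella  |
|sweet with|
|how   good|
|grass     |
|sweet     |
|memory    |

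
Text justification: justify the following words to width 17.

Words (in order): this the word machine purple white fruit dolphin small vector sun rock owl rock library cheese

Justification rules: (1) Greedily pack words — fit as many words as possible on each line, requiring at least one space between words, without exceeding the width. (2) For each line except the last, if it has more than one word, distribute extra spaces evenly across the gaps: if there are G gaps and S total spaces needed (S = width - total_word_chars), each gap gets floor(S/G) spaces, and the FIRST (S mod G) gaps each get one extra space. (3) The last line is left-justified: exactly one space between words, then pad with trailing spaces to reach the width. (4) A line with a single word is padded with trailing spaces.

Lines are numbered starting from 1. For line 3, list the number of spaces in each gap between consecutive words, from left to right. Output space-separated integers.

Line 1: ['this', 'the', 'word'] (min_width=13, slack=4)
Line 2: ['machine', 'purple'] (min_width=14, slack=3)
Line 3: ['white', 'fruit'] (min_width=11, slack=6)
Line 4: ['dolphin', 'small'] (min_width=13, slack=4)
Line 5: ['vector', 'sun', 'rock'] (min_width=15, slack=2)
Line 6: ['owl', 'rock', 'library'] (min_width=16, slack=1)
Line 7: ['cheese'] (min_width=6, slack=11)

Answer: 7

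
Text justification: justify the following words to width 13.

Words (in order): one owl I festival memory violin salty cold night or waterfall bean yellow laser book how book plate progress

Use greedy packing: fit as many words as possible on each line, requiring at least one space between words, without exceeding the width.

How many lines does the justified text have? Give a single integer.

Answer: 11

Derivation:
Line 1: ['one', 'owl', 'I'] (min_width=9, slack=4)
Line 2: ['festival'] (min_width=8, slack=5)
Line 3: ['memory', 'violin'] (min_width=13, slack=0)
Line 4: ['salty', 'cold'] (min_width=10, slack=3)
Line 5: ['night', 'or'] (min_width=8, slack=5)
Line 6: ['waterfall'] (min_width=9, slack=4)
Line 7: ['bean', 'yellow'] (min_width=11, slack=2)
Line 8: ['laser', 'book'] (min_width=10, slack=3)
Line 9: ['how', 'book'] (min_width=8, slack=5)
Line 10: ['plate'] (min_width=5, slack=8)
Line 11: ['progress'] (min_width=8, slack=5)
Total lines: 11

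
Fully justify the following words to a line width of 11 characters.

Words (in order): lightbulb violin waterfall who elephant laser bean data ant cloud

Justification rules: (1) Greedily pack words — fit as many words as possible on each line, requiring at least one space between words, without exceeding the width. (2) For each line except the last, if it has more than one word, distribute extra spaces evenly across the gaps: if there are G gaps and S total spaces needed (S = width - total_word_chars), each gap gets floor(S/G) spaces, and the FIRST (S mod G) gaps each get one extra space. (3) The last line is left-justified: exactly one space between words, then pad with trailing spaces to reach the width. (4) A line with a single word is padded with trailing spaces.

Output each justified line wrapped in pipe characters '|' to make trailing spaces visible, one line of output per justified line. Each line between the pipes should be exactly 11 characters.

Line 1: ['lightbulb'] (min_width=9, slack=2)
Line 2: ['violin'] (min_width=6, slack=5)
Line 3: ['waterfall'] (min_width=9, slack=2)
Line 4: ['who'] (min_width=3, slack=8)
Line 5: ['elephant'] (min_width=8, slack=3)
Line 6: ['laser', 'bean'] (min_width=10, slack=1)
Line 7: ['data', 'ant'] (min_width=8, slack=3)
Line 8: ['cloud'] (min_width=5, slack=6)

Answer: |lightbulb  |
|violin     |
|waterfall  |
|who        |
|elephant   |
|laser  bean|
|data    ant|
|cloud      |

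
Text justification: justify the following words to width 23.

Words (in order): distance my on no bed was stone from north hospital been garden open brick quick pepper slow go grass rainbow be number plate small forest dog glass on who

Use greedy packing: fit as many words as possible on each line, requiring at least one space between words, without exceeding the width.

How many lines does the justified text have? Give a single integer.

Line 1: ['distance', 'my', 'on', 'no', 'bed'] (min_width=21, slack=2)
Line 2: ['was', 'stone', 'from', 'north'] (min_width=20, slack=3)
Line 3: ['hospital', 'been', 'garden'] (min_width=20, slack=3)
Line 4: ['open', 'brick', 'quick', 'pepper'] (min_width=23, slack=0)
Line 5: ['slow', 'go', 'grass', 'rainbow'] (min_width=21, slack=2)
Line 6: ['be', 'number', 'plate', 'small'] (min_width=21, slack=2)
Line 7: ['forest', 'dog', 'glass', 'on', 'who'] (min_width=23, slack=0)
Total lines: 7

Answer: 7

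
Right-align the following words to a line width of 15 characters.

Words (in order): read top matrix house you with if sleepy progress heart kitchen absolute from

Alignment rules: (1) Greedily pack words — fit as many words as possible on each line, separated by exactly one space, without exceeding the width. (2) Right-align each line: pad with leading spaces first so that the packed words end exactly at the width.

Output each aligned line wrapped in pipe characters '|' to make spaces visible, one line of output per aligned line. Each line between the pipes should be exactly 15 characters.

Line 1: ['read', 'top', 'matrix'] (min_width=15, slack=0)
Line 2: ['house', 'you', 'with'] (min_width=14, slack=1)
Line 3: ['if', 'sleepy'] (min_width=9, slack=6)
Line 4: ['progress', 'heart'] (min_width=14, slack=1)
Line 5: ['kitchen'] (min_width=7, slack=8)
Line 6: ['absolute', 'from'] (min_width=13, slack=2)

Answer: |read top matrix|
| house you with|
|      if sleepy|
| progress heart|
|        kitchen|
|  absolute from|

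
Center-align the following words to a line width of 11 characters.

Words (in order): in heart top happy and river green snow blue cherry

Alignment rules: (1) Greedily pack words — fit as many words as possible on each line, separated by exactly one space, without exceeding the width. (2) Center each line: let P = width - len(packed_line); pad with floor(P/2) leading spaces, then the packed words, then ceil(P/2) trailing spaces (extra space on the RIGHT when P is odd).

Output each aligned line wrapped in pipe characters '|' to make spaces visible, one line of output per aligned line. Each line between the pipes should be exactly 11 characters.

Answer: | in heart  |
| top happy |
| and river |
|green snow |
|blue cherry|

Derivation:
Line 1: ['in', 'heart'] (min_width=8, slack=3)
Line 2: ['top', 'happy'] (min_width=9, slack=2)
Line 3: ['and', 'river'] (min_width=9, slack=2)
Line 4: ['green', 'snow'] (min_width=10, slack=1)
Line 5: ['blue', 'cherry'] (min_width=11, slack=0)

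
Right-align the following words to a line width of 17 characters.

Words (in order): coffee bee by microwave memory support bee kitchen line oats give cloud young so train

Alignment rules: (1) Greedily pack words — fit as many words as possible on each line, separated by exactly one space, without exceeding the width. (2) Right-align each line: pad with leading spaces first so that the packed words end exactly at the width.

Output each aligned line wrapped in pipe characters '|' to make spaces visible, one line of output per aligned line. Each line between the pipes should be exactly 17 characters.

Answer: |    coffee bee by|
| microwave memory|
|      support bee|
|kitchen line oats|
| give cloud young|
|         so train|

Derivation:
Line 1: ['coffee', 'bee', 'by'] (min_width=13, slack=4)
Line 2: ['microwave', 'memory'] (min_width=16, slack=1)
Line 3: ['support', 'bee'] (min_width=11, slack=6)
Line 4: ['kitchen', 'line', 'oats'] (min_width=17, slack=0)
Line 5: ['give', 'cloud', 'young'] (min_width=16, slack=1)
Line 6: ['so', 'train'] (min_width=8, slack=9)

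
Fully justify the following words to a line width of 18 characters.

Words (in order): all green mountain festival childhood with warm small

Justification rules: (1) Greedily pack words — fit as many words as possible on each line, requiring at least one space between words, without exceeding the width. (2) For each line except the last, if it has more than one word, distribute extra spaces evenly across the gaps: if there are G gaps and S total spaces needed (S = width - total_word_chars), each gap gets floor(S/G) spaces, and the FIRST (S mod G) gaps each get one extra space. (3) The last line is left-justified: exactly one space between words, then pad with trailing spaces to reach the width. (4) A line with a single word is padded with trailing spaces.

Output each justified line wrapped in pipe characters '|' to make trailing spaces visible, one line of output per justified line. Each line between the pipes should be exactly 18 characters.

Answer: |all green mountain|
|festival childhood|
|with warm small   |

Derivation:
Line 1: ['all', 'green', 'mountain'] (min_width=18, slack=0)
Line 2: ['festival', 'childhood'] (min_width=18, slack=0)
Line 3: ['with', 'warm', 'small'] (min_width=15, slack=3)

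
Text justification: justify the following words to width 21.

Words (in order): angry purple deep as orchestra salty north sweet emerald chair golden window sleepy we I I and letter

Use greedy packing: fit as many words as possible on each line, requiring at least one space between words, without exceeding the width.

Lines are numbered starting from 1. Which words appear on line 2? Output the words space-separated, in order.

Line 1: ['angry', 'purple', 'deep', 'as'] (min_width=20, slack=1)
Line 2: ['orchestra', 'salty', 'north'] (min_width=21, slack=0)
Line 3: ['sweet', 'emerald', 'chair'] (min_width=19, slack=2)
Line 4: ['golden', 'window', 'sleepy'] (min_width=20, slack=1)
Line 5: ['we', 'I', 'I', 'and', 'letter'] (min_width=17, slack=4)

Answer: orchestra salty north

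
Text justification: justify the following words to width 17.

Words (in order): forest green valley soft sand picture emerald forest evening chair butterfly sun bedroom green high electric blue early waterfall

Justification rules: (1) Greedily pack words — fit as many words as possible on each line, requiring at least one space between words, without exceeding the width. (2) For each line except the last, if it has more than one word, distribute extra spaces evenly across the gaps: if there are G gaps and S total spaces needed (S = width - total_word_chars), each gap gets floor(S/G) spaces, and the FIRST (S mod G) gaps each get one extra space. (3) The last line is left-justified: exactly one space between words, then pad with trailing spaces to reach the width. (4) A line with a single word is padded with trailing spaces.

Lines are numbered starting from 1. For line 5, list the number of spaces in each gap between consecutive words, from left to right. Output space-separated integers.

Line 1: ['forest', 'green'] (min_width=12, slack=5)
Line 2: ['valley', 'soft', 'sand'] (min_width=16, slack=1)
Line 3: ['picture', 'emerald'] (min_width=15, slack=2)
Line 4: ['forest', 'evening'] (min_width=14, slack=3)
Line 5: ['chair', 'butterfly'] (min_width=15, slack=2)
Line 6: ['sun', 'bedroom', 'green'] (min_width=17, slack=0)
Line 7: ['high', 'electric'] (min_width=13, slack=4)
Line 8: ['blue', 'early'] (min_width=10, slack=7)
Line 9: ['waterfall'] (min_width=9, slack=8)

Answer: 3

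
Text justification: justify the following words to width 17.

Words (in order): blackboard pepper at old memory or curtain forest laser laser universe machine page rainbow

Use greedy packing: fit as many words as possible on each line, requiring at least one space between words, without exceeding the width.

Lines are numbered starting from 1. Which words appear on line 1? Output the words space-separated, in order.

Answer: blackboard pepper

Derivation:
Line 1: ['blackboard', 'pepper'] (min_width=17, slack=0)
Line 2: ['at', 'old', 'memory', 'or'] (min_width=16, slack=1)
Line 3: ['curtain', 'forest'] (min_width=14, slack=3)
Line 4: ['laser', 'laser'] (min_width=11, slack=6)
Line 5: ['universe', 'machine'] (min_width=16, slack=1)
Line 6: ['page', 'rainbow'] (min_width=12, slack=5)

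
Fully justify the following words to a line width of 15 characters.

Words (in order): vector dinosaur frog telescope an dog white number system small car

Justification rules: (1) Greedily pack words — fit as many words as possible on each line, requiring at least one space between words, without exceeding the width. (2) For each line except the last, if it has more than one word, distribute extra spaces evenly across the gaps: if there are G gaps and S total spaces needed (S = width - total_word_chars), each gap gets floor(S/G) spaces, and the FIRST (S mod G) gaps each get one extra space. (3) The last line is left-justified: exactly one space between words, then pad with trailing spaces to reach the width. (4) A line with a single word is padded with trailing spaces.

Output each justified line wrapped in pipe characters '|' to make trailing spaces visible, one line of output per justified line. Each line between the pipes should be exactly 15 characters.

Line 1: ['vector', 'dinosaur'] (min_width=15, slack=0)
Line 2: ['frog', 'telescope'] (min_width=14, slack=1)
Line 3: ['an', 'dog', 'white'] (min_width=12, slack=3)
Line 4: ['number', 'system'] (min_width=13, slack=2)
Line 5: ['small', 'car'] (min_width=9, slack=6)

Answer: |vector dinosaur|
|frog  telescope|
|an   dog  white|
|number   system|
|small car      |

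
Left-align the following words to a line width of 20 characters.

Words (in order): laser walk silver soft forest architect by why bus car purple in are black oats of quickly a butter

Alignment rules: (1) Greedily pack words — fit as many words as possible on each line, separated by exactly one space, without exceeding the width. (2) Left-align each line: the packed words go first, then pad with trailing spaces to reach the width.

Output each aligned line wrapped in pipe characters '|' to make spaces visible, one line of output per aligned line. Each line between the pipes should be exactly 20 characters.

Line 1: ['laser', 'walk', 'silver'] (min_width=17, slack=3)
Line 2: ['soft', 'forest'] (min_width=11, slack=9)
Line 3: ['architect', 'by', 'why', 'bus'] (min_width=20, slack=0)
Line 4: ['car', 'purple', 'in', 'are'] (min_width=17, slack=3)
Line 5: ['black', 'oats', 'of'] (min_width=13, slack=7)
Line 6: ['quickly', 'a', 'butter'] (min_width=16, slack=4)

Answer: |laser walk silver   |
|soft forest         |
|architect by why bus|
|car purple in are   |
|black oats of       |
|quickly a butter    |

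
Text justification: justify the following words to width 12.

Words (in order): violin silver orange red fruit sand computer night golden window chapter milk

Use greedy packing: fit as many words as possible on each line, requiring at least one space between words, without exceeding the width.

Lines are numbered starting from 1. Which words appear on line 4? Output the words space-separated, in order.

Line 1: ['violin'] (min_width=6, slack=6)
Line 2: ['silver'] (min_width=6, slack=6)
Line 3: ['orange', 'red'] (min_width=10, slack=2)
Line 4: ['fruit', 'sand'] (min_width=10, slack=2)
Line 5: ['computer'] (min_width=8, slack=4)
Line 6: ['night', 'golden'] (min_width=12, slack=0)
Line 7: ['window'] (min_width=6, slack=6)
Line 8: ['chapter', 'milk'] (min_width=12, slack=0)

Answer: fruit sand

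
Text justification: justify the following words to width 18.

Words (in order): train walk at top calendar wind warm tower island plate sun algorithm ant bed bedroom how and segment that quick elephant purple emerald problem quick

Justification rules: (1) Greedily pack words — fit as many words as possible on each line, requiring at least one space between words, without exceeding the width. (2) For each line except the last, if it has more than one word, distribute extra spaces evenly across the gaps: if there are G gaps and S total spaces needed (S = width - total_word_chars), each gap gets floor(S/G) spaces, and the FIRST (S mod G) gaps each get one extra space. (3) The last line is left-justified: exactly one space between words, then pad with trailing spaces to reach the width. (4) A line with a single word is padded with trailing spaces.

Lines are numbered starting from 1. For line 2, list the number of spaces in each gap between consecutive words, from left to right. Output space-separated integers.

Answer: 1 1

Derivation:
Line 1: ['train', 'walk', 'at', 'top'] (min_width=17, slack=1)
Line 2: ['calendar', 'wind', 'warm'] (min_width=18, slack=0)
Line 3: ['tower', 'island', 'plate'] (min_width=18, slack=0)
Line 4: ['sun', 'algorithm', 'ant'] (min_width=17, slack=1)
Line 5: ['bed', 'bedroom', 'how'] (min_width=15, slack=3)
Line 6: ['and', 'segment', 'that'] (min_width=16, slack=2)
Line 7: ['quick', 'elephant'] (min_width=14, slack=4)
Line 8: ['purple', 'emerald'] (min_width=14, slack=4)
Line 9: ['problem', 'quick'] (min_width=13, slack=5)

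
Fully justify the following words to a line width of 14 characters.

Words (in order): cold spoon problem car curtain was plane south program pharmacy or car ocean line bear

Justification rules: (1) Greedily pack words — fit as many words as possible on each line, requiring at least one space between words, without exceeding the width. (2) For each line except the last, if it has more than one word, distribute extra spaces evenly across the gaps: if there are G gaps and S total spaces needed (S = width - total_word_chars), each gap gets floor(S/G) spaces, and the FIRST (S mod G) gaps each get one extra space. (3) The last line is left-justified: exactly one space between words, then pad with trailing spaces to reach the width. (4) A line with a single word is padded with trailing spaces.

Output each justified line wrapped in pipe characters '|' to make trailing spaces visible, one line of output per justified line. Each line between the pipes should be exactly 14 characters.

Answer: |cold     spoon|
|problem    car|
|curtain    was|
|plane    south|
|program       |
|pharmacy    or|
|car ocean line|
|bear          |

Derivation:
Line 1: ['cold', 'spoon'] (min_width=10, slack=4)
Line 2: ['problem', 'car'] (min_width=11, slack=3)
Line 3: ['curtain', 'was'] (min_width=11, slack=3)
Line 4: ['plane', 'south'] (min_width=11, slack=3)
Line 5: ['program'] (min_width=7, slack=7)
Line 6: ['pharmacy', 'or'] (min_width=11, slack=3)
Line 7: ['car', 'ocean', 'line'] (min_width=14, slack=0)
Line 8: ['bear'] (min_width=4, slack=10)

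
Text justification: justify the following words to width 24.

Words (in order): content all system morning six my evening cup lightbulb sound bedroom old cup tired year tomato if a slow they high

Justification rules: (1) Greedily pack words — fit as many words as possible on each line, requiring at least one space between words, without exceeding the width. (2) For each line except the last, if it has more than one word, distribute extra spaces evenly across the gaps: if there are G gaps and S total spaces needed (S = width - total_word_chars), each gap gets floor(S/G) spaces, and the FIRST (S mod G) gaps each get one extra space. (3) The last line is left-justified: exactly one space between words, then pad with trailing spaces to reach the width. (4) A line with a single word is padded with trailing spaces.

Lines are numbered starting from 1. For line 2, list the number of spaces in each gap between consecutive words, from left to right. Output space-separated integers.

Line 1: ['content', 'all', 'system'] (min_width=18, slack=6)
Line 2: ['morning', 'six', 'my', 'evening'] (min_width=22, slack=2)
Line 3: ['cup', 'lightbulb', 'sound'] (min_width=19, slack=5)
Line 4: ['bedroom', 'old', 'cup', 'tired'] (min_width=21, slack=3)
Line 5: ['year', 'tomato', 'if', 'a', 'slow'] (min_width=21, slack=3)
Line 6: ['they', 'high'] (min_width=9, slack=15)

Answer: 2 2 1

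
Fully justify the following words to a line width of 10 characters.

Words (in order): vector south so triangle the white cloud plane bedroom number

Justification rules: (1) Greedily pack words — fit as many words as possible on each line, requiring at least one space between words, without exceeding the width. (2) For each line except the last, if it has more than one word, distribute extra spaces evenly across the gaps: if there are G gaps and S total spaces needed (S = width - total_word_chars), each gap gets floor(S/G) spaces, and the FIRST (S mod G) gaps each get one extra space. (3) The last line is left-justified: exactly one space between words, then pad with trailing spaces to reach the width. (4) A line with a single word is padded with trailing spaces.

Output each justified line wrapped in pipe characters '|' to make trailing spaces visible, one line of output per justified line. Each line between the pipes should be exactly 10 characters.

Line 1: ['vector'] (min_width=6, slack=4)
Line 2: ['south', 'so'] (min_width=8, slack=2)
Line 3: ['triangle'] (min_width=8, slack=2)
Line 4: ['the', 'white'] (min_width=9, slack=1)
Line 5: ['cloud'] (min_width=5, slack=5)
Line 6: ['plane'] (min_width=5, slack=5)
Line 7: ['bedroom'] (min_width=7, slack=3)
Line 8: ['number'] (min_width=6, slack=4)

Answer: |vector    |
|south   so|
|triangle  |
|the  white|
|cloud     |
|plane     |
|bedroom   |
|number    |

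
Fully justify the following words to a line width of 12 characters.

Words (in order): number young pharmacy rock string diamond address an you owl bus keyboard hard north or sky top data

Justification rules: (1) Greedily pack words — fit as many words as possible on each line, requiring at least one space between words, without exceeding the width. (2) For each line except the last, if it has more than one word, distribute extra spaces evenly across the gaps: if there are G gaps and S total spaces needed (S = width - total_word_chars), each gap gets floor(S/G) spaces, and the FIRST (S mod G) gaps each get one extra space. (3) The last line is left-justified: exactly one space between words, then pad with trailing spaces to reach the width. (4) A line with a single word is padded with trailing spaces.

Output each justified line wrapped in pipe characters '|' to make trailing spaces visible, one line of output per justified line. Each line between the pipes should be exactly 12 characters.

Answer: |number young|
|pharmacy    |
|rock  string|
|diamond     |
|address   an|
|you  owl bus|
|keyboard    |
|hard   north|
|or  sky  top|
|data        |

Derivation:
Line 1: ['number', 'young'] (min_width=12, slack=0)
Line 2: ['pharmacy'] (min_width=8, slack=4)
Line 3: ['rock', 'string'] (min_width=11, slack=1)
Line 4: ['diamond'] (min_width=7, slack=5)
Line 5: ['address', 'an'] (min_width=10, slack=2)
Line 6: ['you', 'owl', 'bus'] (min_width=11, slack=1)
Line 7: ['keyboard'] (min_width=8, slack=4)
Line 8: ['hard', 'north'] (min_width=10, slack=2)
Line 9: ['or', 'sky', 'top'] (min_width=10, slack=2)
Line 10: ['data'] (min_width=4, slack=8)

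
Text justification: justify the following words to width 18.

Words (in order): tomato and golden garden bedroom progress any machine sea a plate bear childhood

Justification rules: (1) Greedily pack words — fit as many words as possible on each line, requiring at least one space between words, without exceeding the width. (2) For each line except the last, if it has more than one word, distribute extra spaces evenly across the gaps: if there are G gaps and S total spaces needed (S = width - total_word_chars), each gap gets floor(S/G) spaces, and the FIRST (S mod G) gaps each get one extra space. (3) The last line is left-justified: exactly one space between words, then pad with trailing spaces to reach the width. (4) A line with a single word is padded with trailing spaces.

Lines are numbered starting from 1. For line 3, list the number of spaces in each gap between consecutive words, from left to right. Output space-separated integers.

Line 1: ['tomato', 'and', 'golden'] (min_width=17, slack=1)
Line 2: ['garden', 'bedroom'] (min_width=14, slack=4)
Line 3: ['progress', 'any'] (min_width=12, slack=6)
Line 4: ['machine', 'sea', 'a'] (min_width=13, slack=5)
Line 5: ['plate', 'bear'] (min_width=10, slack=8)
Line 6: ['childhood'] (min_width=9, slack=9)

Answer: 7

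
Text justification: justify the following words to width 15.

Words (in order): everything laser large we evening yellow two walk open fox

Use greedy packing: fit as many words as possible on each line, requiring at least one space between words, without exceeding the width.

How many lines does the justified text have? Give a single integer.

Line 1: ['everything'] (min_width=10, slack=5)
Line 2: ['laser', 'large', 'we'] (min_width=14, slack=1)
Line 3: ['evening', 'yellow'] (min_width=14, slack=1)
Line 4: ['two', 'walk', 'open'] (min_width=13, slack=2)
Line 5: ['fox'] (min_width=3, slack=12)
Total lines: 5

Answer: 5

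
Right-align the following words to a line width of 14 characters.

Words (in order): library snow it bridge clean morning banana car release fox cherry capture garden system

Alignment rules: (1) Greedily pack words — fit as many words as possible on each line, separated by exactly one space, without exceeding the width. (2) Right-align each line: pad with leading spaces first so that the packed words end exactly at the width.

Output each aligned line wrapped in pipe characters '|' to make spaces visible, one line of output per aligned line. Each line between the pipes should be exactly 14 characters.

Line 1: ['library', 'snow'] (min_width=12, slack=2)
Line 2: ['it', 'bridge'] (min_width=9, slack=5)
Line 3: ['clean', 'morning'] (min_width=13, slack=1)
Line 4: ['banana', 'car'] (min_width=10, slack=4)
Line 5: ['release', 'fox'] (min_width=11, slack=3)
Line 6: ['cherry', 'capture'] (min_width=14, slack=0)
Line 7: ['garden', 'system'] (min_width=13, slack=1)

Answer: |  library snow|
|     it bridge|
| clean morning|
|    banana car|
|   release fox|
|cherry capture|
| garden system|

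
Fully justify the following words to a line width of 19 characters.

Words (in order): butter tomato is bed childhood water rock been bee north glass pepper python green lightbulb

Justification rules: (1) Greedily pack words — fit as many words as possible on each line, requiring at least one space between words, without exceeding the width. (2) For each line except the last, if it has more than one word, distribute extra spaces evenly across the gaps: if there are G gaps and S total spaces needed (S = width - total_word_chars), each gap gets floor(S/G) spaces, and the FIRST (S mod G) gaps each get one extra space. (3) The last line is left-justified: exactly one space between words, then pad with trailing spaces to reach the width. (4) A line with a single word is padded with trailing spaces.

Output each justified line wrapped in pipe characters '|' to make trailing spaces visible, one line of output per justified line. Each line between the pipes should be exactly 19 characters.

Answer: |butter   tomato  is|
|bed childhood water|
|rock been bee north|
|glass pepper python|
|green lightbulb    |

Derivation:
Line 1: ['butter', 'tomato', 'is'] (min_width=16, slack=3)
Line 2: ['bed', 'childhood', 'water'] (min_width=19, slack=0)
Line 3: ['rock', 'been', 'bee', 'north'] (min_width=19, slack=0)
Line 4: ['glass', 'pepper', 'python'] (min_width=19, slack=0)
Line 5: ['green', 'lightbulb'] (min_width=15, slack=4)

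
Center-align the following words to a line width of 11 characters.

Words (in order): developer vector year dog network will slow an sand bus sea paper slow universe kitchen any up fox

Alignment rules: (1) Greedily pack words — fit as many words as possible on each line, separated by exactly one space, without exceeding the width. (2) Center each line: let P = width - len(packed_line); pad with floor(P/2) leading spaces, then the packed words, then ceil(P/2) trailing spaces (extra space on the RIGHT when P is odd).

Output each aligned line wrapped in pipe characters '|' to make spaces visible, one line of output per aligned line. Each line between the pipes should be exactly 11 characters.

Line 1: ['developer'] (min_width=9, slack=2)
Line 2: ['vector', 'year'] (min_width=11, slack=0)
Line 3: ['dog', 'network'] (min_width=11, slack=0)
Line 4: ['will', 'slow'] (min_width=9, slack=2)
Line 5: ['an', 'sand', 'bus'] (min_width=11, slack=0)
Line 6: ['sea', 'paper'] (min_width=9, slack=2)
Line 7: ['slow'] (min_width=4, slack=7)
Line 8: ['universe'] (min_width=8, slack=3)
Line 9: ['kitchen', 'any'] (min_width=11, slack=0)
Line 10: ['up', 'fox'] (min_width=6, slack=5)

Answer: | developer |
|vector year|
|dog network|
| will slow |
|an sand bus|
| sea paper |
|   slow    |
| universe  |
|kitchen any|
|  up fox   |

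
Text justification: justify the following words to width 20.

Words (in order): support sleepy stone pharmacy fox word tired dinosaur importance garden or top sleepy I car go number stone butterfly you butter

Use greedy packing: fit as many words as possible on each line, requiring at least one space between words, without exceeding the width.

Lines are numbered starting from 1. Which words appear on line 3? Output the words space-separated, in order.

Answer: tired dinosaur

Derivation:
Line 1: ['support', 'sleepy', 'stone'] (min_width=20, slack=0)
Line 2: ['pharmacy', 'fox', 'word'] (min_width=17, slack=3)
Line 3: ['tired', 'dinosaur'] (min_width=14, slack=6)
Line 4: ['importance', 'garden', 'or'] (min_width=20, slack=0)
Line 5: ['top', 'sleepy', 'I', 'car', 'go'] (min_width=19, slack=1)
Line 6: ['number', 'stone'] (min_width=12, slack=8)
Line 7: ['butterfly', 'you', 'butter'] (min_width=20, slack=0)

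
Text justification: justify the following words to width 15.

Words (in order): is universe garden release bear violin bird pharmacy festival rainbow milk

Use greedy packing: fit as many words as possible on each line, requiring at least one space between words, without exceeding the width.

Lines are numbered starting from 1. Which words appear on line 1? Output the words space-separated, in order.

Answer: is universe

Derivation:
Line 1: ['is', 'universe'] (min_width=11, slack=4)
Line 2: ['garden', 'release'] (min_width=14, slack=1)
Line 3: ['bear', 'violin'] (min_width=11, slack=4)
Line 4: ['bird', 'pharmacy'] (min_width=13, slack=2)
Line 5: ['festival'] (min_width=8, slack=7)
Line 6: ['rainbow', 'milk'] (min_width=12, slack=3)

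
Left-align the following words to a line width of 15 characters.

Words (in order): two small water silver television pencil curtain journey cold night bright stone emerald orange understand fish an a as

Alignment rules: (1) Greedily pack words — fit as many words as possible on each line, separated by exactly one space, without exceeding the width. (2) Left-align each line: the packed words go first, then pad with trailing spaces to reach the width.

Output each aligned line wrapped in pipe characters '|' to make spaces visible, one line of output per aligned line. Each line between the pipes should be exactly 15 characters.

Answer: |two small water|
|silver         |
|television     |
|pencil curtain |
|journey cold   |
|night bright   |
|stone emerald  |
|orange         |
|understand fish|
|an a as        |

Derivation:
Line 1: ['two', 'small', 'water'] (min_width=15, slack=0)
Line 2: ['silver'] (min_width=6, slack=9)
Line 3: ['television'] (min_width=10, slack=5)
Line 4: ['pencil', 'curtain'] (min_width=14, slack=1)
Line 5: ['journey', 'cold'] (min_width=12, slack=3)
Line 6: ['night', 'bright'] (min_width=12, slack=3)
Line 7: ['stone', 'emerald'] (min_width=13, slack=2)
Line 8: ['orange'] (min_width=6, slack=9)
Line 9: ['understand', 'fish'] (min_width=15, slack=0)
Line 10: ['an', 'a', 'as'] (min_width=7, slack=8)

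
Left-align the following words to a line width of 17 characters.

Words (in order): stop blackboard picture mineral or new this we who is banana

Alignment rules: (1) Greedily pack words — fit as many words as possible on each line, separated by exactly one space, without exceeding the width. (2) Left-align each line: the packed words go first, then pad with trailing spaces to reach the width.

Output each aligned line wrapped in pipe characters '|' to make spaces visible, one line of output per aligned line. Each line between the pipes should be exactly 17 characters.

Answer: |stop blackboard  |
|picture mineral  |
|or new this we   |
|who is banana    |

Derivation:
Line 1: ['stop', 'blackboard'] (min_width=15, slack=2)
Line 2: ['picture', 'mineral'] (min_width=15, slack=2)
Line 3: ['or', 'new', 'this', 'we'] (min_width=14, slack=3)
Line 4: ['who', 'is', 'banana'] (min_width=13, slack=4)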